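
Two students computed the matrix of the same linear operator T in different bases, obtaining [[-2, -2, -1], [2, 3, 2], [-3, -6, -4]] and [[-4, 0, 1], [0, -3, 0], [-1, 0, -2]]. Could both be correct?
No.

trace(A) = -3 but trace(B) = -9. The trace is a similarity invariant, so A and B are not similar.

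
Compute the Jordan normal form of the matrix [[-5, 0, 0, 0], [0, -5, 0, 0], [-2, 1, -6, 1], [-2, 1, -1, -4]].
The characteristic polynomial is det(xI - A) = (x + 5)^4, so the eigenvalues are -5 (algebraic multiplicity 4).

For λ = -5: rank(A + 5I) = 1, rank((A + 5I)^2) = 0. The eigenspace has dimension 4 - 1 = 3, so there are 3 Jordan blocks; the rank sequence gives block sizes [2, 1, 1].

Assembling the blocks gives the Jordan form J above.

J = [[-5, 1, 0, 0], [0, -5, 0, 0], [0, 0, -5, 0], [0, 0, 0, -5]]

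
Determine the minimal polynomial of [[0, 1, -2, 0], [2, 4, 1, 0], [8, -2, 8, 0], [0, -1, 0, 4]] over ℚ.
m_A(x) = (x - 4)^3

The characteristic polynomial factors as (x - 4)^4. The minimal polynomial is ∏(x - λ)^{k_λ} where k_λ is the size of the largest Jordan block at λ.

For λ = 4: rank(A - 4I) = 2, and the largest Jordan block has size 3 (the smallest k with rank((A - 4I)^k) = rank((A - 4I)^(k+1))).

So m_A(x) = (x - 4)^3.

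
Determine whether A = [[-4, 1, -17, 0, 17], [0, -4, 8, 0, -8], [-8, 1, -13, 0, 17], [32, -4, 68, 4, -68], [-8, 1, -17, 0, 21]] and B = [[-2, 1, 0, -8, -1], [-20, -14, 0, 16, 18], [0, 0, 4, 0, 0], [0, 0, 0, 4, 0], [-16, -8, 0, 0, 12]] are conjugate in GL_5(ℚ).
Two matrices over a field are similar if and only if they have the same invariant factors.

Both A and B have characteristic polynomial (x - 4)^3(x + 4)^2 and minimal polynomial (x - 4)(x + 4)^2. Computing further, both have invariant factors x - 4, x - 4, (x - 4)(x + 4)^2. Hence A and B are similar.

Yes.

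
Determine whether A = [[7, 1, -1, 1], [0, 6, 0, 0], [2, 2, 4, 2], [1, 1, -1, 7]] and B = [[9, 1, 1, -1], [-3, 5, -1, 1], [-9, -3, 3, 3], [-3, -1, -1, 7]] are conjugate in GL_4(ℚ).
Yes.

Two matrices over a field are similar if and only if they have the same invariant factors.

Both A and B have characteristic polynomial (x - 6)^4 and minimal polynomial (x - 6)^2. Computing further, both have invariant factors x - 6, x - 6, (x - 6)^2. Hence A and B are similar.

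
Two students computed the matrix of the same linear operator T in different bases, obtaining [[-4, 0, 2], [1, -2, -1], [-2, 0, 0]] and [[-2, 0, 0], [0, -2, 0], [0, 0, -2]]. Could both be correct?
Both have characteristic polynomial (x + 2)^3, but the minimal polynomial of A is (x + 2)^2 while the minimal polynomial of B is x + 2. The minimal polynomial is a similarity invariant, so A and B are not similar.

No.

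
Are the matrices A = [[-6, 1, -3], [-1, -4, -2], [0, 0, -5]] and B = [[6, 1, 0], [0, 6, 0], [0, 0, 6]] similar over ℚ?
No.

trace(A) = -15 but trace(B) = 18. The trace is a similarity invariant, so A and B are not similar.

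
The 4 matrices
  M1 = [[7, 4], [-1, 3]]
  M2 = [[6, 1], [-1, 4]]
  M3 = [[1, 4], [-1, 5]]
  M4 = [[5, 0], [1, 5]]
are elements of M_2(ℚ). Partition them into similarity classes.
2 classes: {M1, M2, M4}, {M3}

Characteristic polynomials: χ_{M1} = (x - 5)^2, χ_{M2} = (x - 5)^2, χ_{M3} = (x - 3)^2, χ_{M4} = (x - 5)^2.

{M1, M2, M4}: invariant factors (x - 5)^2.

{M3}: invariant factors (x - 3)^2.

Matrices are similar if and only if their invariant-factor lists agree; the partition into similarity classes is {M1, M2, M4}, {M3}.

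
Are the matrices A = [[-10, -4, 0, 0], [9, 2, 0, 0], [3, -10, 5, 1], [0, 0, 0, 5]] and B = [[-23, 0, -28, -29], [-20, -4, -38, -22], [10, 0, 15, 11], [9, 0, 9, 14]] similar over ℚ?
No.

Both have characteristic polynomial (x - 5)^2(x + 4)^2, but the minimal polynomial of A is (x - 5)^2(x + 4)^2 while the minimal polynomial of B is (x - 5)^2(x + 4). The minimal polynomial is a similarity invariant, so A and B are not similar.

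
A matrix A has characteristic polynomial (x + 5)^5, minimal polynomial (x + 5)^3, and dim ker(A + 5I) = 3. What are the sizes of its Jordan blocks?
λ = -5: algebraic multiplicity 5 (exponent in χ_A), largest block size 3 (exponent in m_A), 3 blocks (geometric multiplicity). These force block sizes [3, 1, 1].

Jordan blocks: (-5, 3), (-5, 1), (-5, 1)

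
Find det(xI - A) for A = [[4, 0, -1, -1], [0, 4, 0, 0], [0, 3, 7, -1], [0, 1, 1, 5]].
χ_A(x) = (x - 6)^2(x - 4)^2

xI - A = [[x - 4, 0, 1, 1], [0, x - 4, 0, 0], [0, -3, x - 7, 1], [0, -1, -1, x - 5]].

Expanding det(xI - A) along the first row:
det(xI - A) = + (x - 4)·det([[x - 4, 0, 0], [-3, x - 7, 1], [-1, -1, x - 5]]) - (0)·det([[0, 0, 0], [0, x - 7, 1], [0, -1, x - 5]]) + (1)·det([[0, x - 4, 0], [0, -3, 1], [0, -1, x - 5]]) - (1)·det([[0, x - 4, 0], [0, -3, x - 7], [0, -1, -1]]).

Evaluating gives χ_A(x) = x^4 - 20x^3 + 148x^2 - 480x + 576 = (x - 6)^2(x - 4)^2.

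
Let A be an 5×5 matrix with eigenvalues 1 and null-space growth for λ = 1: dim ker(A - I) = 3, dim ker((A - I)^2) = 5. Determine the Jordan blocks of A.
λ = 1: successive nullity increments [3, 2] count blocks of size ≥ k; block sizes are [2, 2, 1].

Jordan blocks: (1, 2), (1, 2), (1, 1)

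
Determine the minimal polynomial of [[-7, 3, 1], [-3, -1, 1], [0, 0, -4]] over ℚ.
m_A(x) = (x + 4)^2

The characteristic polynomial factors as (x + 4)^3. The minimal polynomial is ∏(x - λ)^{k_λ} where k_λ is the size of the largest Jordan block at λ.

For λ = -4: rank(A + 4I) = 1, and the largest Jordan block has size 2 (the smallest k with rank((A + 4I)^k) = rank((A + 4I)^(k+1))).

So m_A(x) = (x + 4)^2.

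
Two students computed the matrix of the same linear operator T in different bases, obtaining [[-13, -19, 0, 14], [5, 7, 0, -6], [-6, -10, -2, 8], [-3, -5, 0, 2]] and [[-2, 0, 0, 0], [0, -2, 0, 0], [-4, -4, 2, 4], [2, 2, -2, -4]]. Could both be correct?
Both have characteristic polynomial x(x + 2)^3, but the minimal polynomial of A is x(x + 2)^2 while the minimal polynomial of B is x(x + 2). The minimal polynomial is a similarity invariant, so A and B are not similar.

No.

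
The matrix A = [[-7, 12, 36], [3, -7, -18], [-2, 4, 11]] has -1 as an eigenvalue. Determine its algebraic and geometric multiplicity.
The characteristic polynomial is (x + 1)^3, so the factor x + 1 appears with exponent 3: the algebraic multiplicity is 3.

rank(A + I) = 1, so the eigenspace has dimension 3 - 1 = 2: the geometric multiplicity is 2.

Since 2 < 3, A is not diagonalizable.

algebraic multiplicity 3, geometric multiplicity 2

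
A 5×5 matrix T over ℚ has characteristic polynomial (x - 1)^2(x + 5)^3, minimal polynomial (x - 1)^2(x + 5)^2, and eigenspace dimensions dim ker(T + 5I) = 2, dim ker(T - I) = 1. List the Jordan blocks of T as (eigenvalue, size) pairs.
Jordan blocks: (-5, 2), (-5, 1), (1, 2)

λ = -5: algebraic multiplicity 3 (exponent in χ_T), largest block size 2 (exponent in m_T), 2 blocks (geometric multiplicity). These force block sizes [2, 1].
λ = 1: algebraic multiplicity 2 (exponent in χ_T), largest block size 2 (exponent in m_T), 1 block (geometric multiplicity). This forces block sizes [2].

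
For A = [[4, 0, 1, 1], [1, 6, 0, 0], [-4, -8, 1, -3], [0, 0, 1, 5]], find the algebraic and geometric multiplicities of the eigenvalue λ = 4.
algebraic multiplicity 4, geometric multiplicity 2

The characteristic polynomial is (x - 4)^4, so the factor x - 4 appears with exponent 4: the algebraic multiplicity is 4.

rank(A - 4I) = 2, so the eigenspace has dimension 4 - 2 = 2: the geometric multiplicity is 2.

Since 2 < 4, A is not diagonalizable.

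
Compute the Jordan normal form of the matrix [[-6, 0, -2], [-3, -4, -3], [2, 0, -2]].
The characteristic polynomial is det(xI - A) = (x + 4)^3, so the eigenvalues are -4 (algebraic multiplicity 3).

For λ = -4: rank(A + 4I) = 1, rank((A + 4I)^2) = 0. The eigenspace has dimension 3 - 1 = 2, so there are 2 Jordan blocks; the rank sequence gives block sizes [2, 1].

Assembling the blocks gives the Jordan form J above.

J = [[-4, 1, 0], [0, -4, 0], [0, 0, -4]]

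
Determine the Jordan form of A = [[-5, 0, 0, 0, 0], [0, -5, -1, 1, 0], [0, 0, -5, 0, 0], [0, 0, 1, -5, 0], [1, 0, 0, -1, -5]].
J = [[-5, 1, 0, 0, 0], [0, -5, 1, 0, 0], [0, 0, -5, 0, 0], [0, 0, 0, -5, 1], [0, 0, 0, 0, -5]]

The characteristic polynomial is det(xI - A) = (x + 5)^5, so the eigenvalues are -5 (algebraic multiplicity 5).

For λ = -5: rank(A + 5I) = 3, rank((A + 5I)^2) = 1, rank((A + 5I)^3) = 0. The eigenspace has dimension 5 - 3 = 2, so there are 2 Jordan blocks; the rank sequence gives block sizes [3, 2].

Assembling the blocks gives the Jordan form J above.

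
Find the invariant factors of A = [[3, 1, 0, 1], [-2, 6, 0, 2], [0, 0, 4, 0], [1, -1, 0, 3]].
x - 4, x - 4, (x - 4)^2

The Jordan structure of A has elementary divisors (x - 4)^2, (x - 4), (x - 4). Arranging the block sizes at each eigenvalue in decreasing order and taking row products gives the invariant factors.

Invariant factors (smallest first, each dividing the next): x - 4, x - 4, (x - 4)^2.

Check: the last factor (x - 4)^2 is the minimal polynomial, and the product (x - 4)^4 is the characteristic polynomial.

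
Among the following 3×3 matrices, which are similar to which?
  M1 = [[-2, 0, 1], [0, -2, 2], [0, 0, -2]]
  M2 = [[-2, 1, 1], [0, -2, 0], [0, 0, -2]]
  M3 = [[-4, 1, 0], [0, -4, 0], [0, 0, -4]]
Characteristic polynomials: χ_{M1} = (x + 2)^3, χ_{M2} = (x + 2)^3, χ_{M3} = (x + 4)^3.

{M1, M2}: invariant factors x + 2, (x + 2)^2.

{M3}: invariant factors x + 4, (x + 4)^2.

Matrices are similar if and only if their invariant-factor lists agree; the partition into similarity classes is {M1, M2}, {M3}.

2 classes: {M1, M2}, {M3}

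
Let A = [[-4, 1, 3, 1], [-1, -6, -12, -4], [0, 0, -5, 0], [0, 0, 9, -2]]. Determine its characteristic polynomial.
xI - A = [[x + 4, -1, -3, -1], [1, x + 6, 12, 4], [0, 0, x + 5, 0], [0, 0, -9, x + 2]].

Expanding det(xI - A) along the first row:
det(xI - A) = + (x + 4)·det([[x + 6, 12, 4], [0, x + 5, 0], [0, -9, x + 2]]) - (-1)·det([[1, 12, 4], [0, x + 5, 0], [0, -9, x + 2]]) + (-3)·det([[1, x + 6, 4], [0, 0, 0], [0, 0, x + 2]]) - (-1)·det([[1, x + 6, 12], [0, 0, x + 5], [0, 0, -9]]).

Evaluating gives χ_A(x) = x^4 + 17x^3 + 105x^2 + 275x + 250 = (x + 2)(x + 5)^3.

χ_A(x) = (x + 2)(x + 5)^3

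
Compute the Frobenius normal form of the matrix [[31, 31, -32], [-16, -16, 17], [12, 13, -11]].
R = [[0, 0, -15], [1, 0, 2], [0, 1, 4]]

The invariant factors of A (the non-unit diagonal entries of the Smith normal form of xI - A over ℚ[x]) are (x - 3)(x^2 - x - 5), each dividing the next. The characteristic polynomial is their product, (x - 3)(x^2 - x - 5).

The rational canonical form is the block-diagonal matrix of companion matrices C(f_i):
R = [[0, 0, -15], [1, 0, 2], [0, 1, 4]].

Note the characteristic polynomial does not split into linear factors over ℚ, so A has no Jordan form over ℚ; the rational canonical form exists over any field.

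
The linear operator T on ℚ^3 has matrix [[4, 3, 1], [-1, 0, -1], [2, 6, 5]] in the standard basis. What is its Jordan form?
The characteristic polynomial is det(xI - A) = (x - 3)^3, so the eigenvalues are 3 (algebraic multiplicity 3).

For λ = 3: rank(A - 3I) = 1, rank((A - 3I)^2) = 0. The eigenspace has dimension 3 - 1 = 2, so there are 2 Jordan blocks; the rank sequence gives block sizes [2, 1].

Assembling the blocks gives the Jordan form J above.

J = [[3, 1, 0], [0, 3, 0], [0, 0, 3]]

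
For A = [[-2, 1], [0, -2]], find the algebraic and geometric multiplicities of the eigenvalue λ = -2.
The characteristic polynomial is (x + 2)^2, so the factor x + 2 appears with exponent 2: the algebraic multiplicity is 2.

rank(A + 2I) = 1, so the eigenspace has dimension 2 - 1 = 1: the geometric multiplicity is 1.

Since 1 < 2, A is not diagonalizable.

algebraic multiplicity 2, geometric multiplicity 1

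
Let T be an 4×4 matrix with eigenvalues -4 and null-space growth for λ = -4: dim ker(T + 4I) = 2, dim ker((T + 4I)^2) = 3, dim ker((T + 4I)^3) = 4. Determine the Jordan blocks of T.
λ = -4: successive nullity increments [2, 1, 1] count blocks of size ≥ k; block sizes are [3, 1].

Jordan blocks: (-4, 3), (-4, 1)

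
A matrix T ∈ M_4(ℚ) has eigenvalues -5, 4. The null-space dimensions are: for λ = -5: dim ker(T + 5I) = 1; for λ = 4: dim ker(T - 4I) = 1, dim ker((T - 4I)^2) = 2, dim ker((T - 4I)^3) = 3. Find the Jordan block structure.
λ = -5: successive nullity increments [1] count blocks of size ≥ k; block sizes are [1].
λ = 4: successive nullity increments [1, 1, 1] count blocks of size ≥ k; block sizes are [3].

Jordan blocks: (-5, 1), (4, 3)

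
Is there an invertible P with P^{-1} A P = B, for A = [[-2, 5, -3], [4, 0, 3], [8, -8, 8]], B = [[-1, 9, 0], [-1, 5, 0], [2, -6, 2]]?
Both have characteristic polynomial (x - 2)^3, but the minimal polynomial of A is (x - 2)^3 while the minimal polynomial of B is (x - 2)^2. The minimal polynomial is a similarity invariant, so A and B are not similar.

No.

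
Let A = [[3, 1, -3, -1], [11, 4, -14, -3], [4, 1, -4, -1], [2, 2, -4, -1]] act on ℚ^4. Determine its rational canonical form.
R = [[1, 0, 0, 0], [0, 0, 0, -1], [0, 1, 0, 1], [0, 0, 1, 1]]

The invariant factors of A (the non-unit diagonal entries of the Smith normal form of xI - A over ℚ[x]) are x - 1, (x - 1)^2(x + 1), each dividing the next. The characteristic polynomial is their product, (x - 1)^3(x + 1).

The rational canonical form is the block-diagonal matrix of companion matrices C(f_i):
R = [[1, 0, 0, 0], [0, 0, 0, -1], [0, 1, 0, 1], [0, 0, 1, 1]].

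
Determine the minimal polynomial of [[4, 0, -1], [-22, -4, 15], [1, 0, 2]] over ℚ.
The characteristic polynomial factors as (x - 3)^2(x + 4). The minimal polynomial is ∏(x - λ)^{k_λ} where k_λ is the size of the largest Jordan block at λ.

For λ = -4: rank(A + 4I) = 2, and the largest Jordan block has size 1 (the smallest k with rank((A + 4I)^k) = rank((A + 4I)^(k+1))).
For λ = 3: rank(A - 3I) = 2, and the largest Jordan block has size 2 (the smallest k with rank((A - 3I)^k) = rank((A - 3I)^(k+1))).

So m_A(x) = (x - 3)^2(x + 4).

m_A(x) = (x - 3)^2(x + 4)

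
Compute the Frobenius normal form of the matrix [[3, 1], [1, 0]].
R = [[0, 1], [1, 3]]

The invariant factors of A (the non-unit diagonal entries of the Smith normal form of xI - A over ℚ[x]) are x^2 - 3x - 1, each dividing the next. The characteristic polynomial is their product, x^2 - 3x - 1.

The rational canonical form is the block-diagonal matrix of companion matrices C(f_i):
R = [[0, 1], [1, 3]].

Note the characteristic polynomial does not split into linear factors over ℚ, so A has no Jordan form over ℚ; the rational canonical form exists over any field.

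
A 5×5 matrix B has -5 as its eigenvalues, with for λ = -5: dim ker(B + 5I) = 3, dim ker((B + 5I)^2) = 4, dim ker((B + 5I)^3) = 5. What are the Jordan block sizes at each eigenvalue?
λ = -5: successive nullity increments [3, 1, 1] count blocks of size ≥ k; block sizes are [3, 1, 1].

Jordan blocks: (-5, 3), (-5, 1), (-5, 1)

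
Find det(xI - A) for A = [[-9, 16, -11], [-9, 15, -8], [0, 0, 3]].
xI - A = [[x + 9, -16, 11], [9, x - 15, 8], [0, 0, x - 3]].

Expanding det(xI - A) along the first row:
det(xI - A) = + (x + 9)·det([[x - 15, 8], [0, x - 3]]) - (-16)·det([[9, 8], [0, x - 3]]) + (11)·det([[9, x - 15], [0, 0]]).

Evaluating gives χ_A(x) = x^3 - 9x^2 + 27x - 27 = (x - 3)^3.

χ_A(x) = (x - 3)^3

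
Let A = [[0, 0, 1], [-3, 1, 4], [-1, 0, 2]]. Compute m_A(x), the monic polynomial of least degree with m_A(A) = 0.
The characteristic polynomial factors as (x - 1)^3. The minimal polynomial is ∏(x - λ)^{k_λ} where k_λ is the size of the largest Jordan block at λ.

For λ = 1: rank(A - I) = 2, and the largest Jordan block has size 3 (the smallest k with rank((A - I)^k) = rank((A - I)^(k+1))).

So m_A(x) = (x - 1)^3.

m_A(x) = (x - 1)^3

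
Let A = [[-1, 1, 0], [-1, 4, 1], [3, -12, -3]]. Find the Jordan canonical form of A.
J = [[0, 1, 0], [0, 0, 1], [0, 0, 0]]

The characteristic polynomial is det(xI - A) = x^3, so the eigenvalues are 0 (algebraic multiplicity 3).

For λ = 0: rank(A) = 2, rank(A^2) = 1, rank(A^3) = 0. The eigenspace has dimension 3 - 2 = 1, so there is 1 Jordan block; the rank sequence gives block sizes [3].

Assembling the blocks gives the Jordan form J above.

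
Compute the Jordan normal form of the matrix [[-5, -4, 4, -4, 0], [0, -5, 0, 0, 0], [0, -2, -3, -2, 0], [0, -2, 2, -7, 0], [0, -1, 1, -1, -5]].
The characteristic polynomial is det(xI - A) = (x + 5)^5, so the eigenvalues are -5 (algebraic multiplicity 5).

For λ = -5: rank(A + 5I) = 1, rank((A + 5I)^2) = 0. The eigenspace has dimension 5 - 1 = 4, so there are 4 Jordan blocks; the rank sequence gives block sizes [2, 1, 1, 1].

Assembling the blocks gives the Jordan form J above.

J = [[-5, 1, 0, 0, 0], [0, -5, 0, 0, 0], [0, 0, -5, 0, 0], [0, 0, 0, -5, 0], [0, 0, 0, 0, -5]]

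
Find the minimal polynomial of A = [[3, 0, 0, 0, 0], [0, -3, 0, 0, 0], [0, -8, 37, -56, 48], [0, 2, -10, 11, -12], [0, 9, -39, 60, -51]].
m_A(x) = (x - 3)(x + 3)^2

The characteristic polynomial factors as (x - 3)^2(x + 3)^3. The minimal polynomial is ∏(x - λ)^{k_λ} where k_λ is the size of the largest Jordan block at λ.

For λ = -3: rank(A + 3I) = 3, and the largest Jordan block has size 2 (the smallest k with rank((A + 3I)^k) = rank((A + 3I)^(k+1))).
For λ = 3: rank(A - 3I) = 3, and the largest Jordan block has size 1 (the smallest k with rank((A - 3I)^k) = rank((A - 3I)^(k+1))).

So m_A(x) = (x - 3)(x + 3)^2.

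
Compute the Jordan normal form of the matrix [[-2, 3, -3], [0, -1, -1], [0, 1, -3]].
J = [[-2, 1, 0], [0, -2, 0], [0, 0, -2]]

The characteristic polynomial is det(xI - A) = (x + 2)^3, so the eigenvalues are -2 (algebraic multiplicity 3).

For λ = -2: rank(A + 2I) = 1, rank((A + 2I)^2) = 0. The eigenspace has dimension 3 - 1 = 2, so there are 2 Jordan blocks; the rank sequence gives block sizes [2, 1].

Assembling the blocks gives the Jordan form J above.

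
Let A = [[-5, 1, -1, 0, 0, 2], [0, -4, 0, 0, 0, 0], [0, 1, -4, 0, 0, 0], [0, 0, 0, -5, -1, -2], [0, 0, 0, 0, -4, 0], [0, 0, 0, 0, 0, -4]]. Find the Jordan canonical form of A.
J = [[-5, 0, 0, 0, 0, 0], [0, -5, 0, 0, 0, 0], [0, 0, -4, 1, 0, 0], [0, 0, 0, -4, 0, 0], [0, 0, 0, 0, -4, 0], [0, 0, 0, 0, 0, -4]]

The characteristic polynomial is det(xI - A) = (x + 4)^4(x + 5)^2, so the eigenvalues are -5 (algebraic multiplicity 2), -4 (algebraic multiplicity 4).

For λ = -5: rank(A + 5I) = 4. The eigenspace has dimension 6 - 4 = 2, so there are 2 Jordan blocks; the rank sequence gives block sizes [1, 1].

For λ = -4: rank(A + 4I) = 3, rank((A + 4I)^2) = 2. The eigenspace has dimension 6 - 3 = 3, so there are 3 Jordan blocks; the rank sequence gives block sizes [2, 1, 1].

Assembling the blocks gives the Jordan form J above.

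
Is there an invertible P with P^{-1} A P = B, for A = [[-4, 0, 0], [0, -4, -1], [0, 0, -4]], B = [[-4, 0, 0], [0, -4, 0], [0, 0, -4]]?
No.

Both have characteristic polynomial (x + 4)^3, but the minimal polynomial of A is (x + 4)^2 while the minimal polynomial of B is x + 4. The minimal polynomial is a similarity invariant, so A and B are not similar.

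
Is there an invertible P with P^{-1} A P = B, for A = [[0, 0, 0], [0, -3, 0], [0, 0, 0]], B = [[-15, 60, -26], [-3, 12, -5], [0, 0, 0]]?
Both have characteristic polynomial x^2(x + 3), but the minimal polynomial of A is x(x + 3) while the minimal polynomial of B is x^2(x + 3). The minimal polynomial is a similarity invariant, so A and B are not similar.

No.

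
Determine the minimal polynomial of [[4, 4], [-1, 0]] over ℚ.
m_A(x) = (x - 2)^2

The characteristic polynomial factors as (x - 2)^2. The minimal polynomial is ∏(x - λ)^{k_λ} where k_λ is the size of the largest Jordan block at λ.

For λ = 2: rank(A - 2I) = 1, and the largest Jordan block has size 2 (the smallest k with rank((A - 2I)^k) = rank((A - 2I)^(k+1))).

So m_A(x) = (x - 2)^2.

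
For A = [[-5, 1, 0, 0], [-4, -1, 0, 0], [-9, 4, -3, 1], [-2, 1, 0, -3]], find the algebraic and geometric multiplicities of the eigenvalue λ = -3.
The characteristic polynomial is (x + 3)^4, so the factor x + 3 appears with exponent 4: the algebraic multiplicity is 4.

rank(A + 3I) = 2, so the eigenspace has dimension 4 - 2 = 2: the geometric multiplicity is 2.

Since 2 < 4, A is not diagonalizable.

algebraic multiplicity 4, geometric multiplicity 2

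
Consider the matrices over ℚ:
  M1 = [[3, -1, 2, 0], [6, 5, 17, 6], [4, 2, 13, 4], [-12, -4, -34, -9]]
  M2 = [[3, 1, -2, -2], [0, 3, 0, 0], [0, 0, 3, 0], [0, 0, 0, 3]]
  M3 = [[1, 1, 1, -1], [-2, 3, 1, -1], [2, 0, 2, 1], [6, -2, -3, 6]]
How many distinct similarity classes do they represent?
2 classes: {M1, M3}, {M2}

Characteristic polynomials: χ_{M1} = (x - 3)^4, χ_{M2} = (x - 3)^4, χ_{M3} = (x - 3)^4.

{M1, M3}: invariant factors x - 3, (x - 3)^3.

{M2}: invariant factors x - 3, x - 3, (x - 3)^2.

Matrices are similar if and only if their invariant-factor lists agree; the partition into similarity classes is {M1, M3}, {M2}.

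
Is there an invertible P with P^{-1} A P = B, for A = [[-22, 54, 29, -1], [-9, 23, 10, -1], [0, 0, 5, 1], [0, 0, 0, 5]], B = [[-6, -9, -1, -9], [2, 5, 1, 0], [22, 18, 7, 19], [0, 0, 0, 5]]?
Yes.

Two matrices over a field are similar if and only if they have the same invariant factors.

Both A and B have characteristic polynomial (x - 5)^3(x + 4) and minimal polynomial (x - 5)^3(x + 4). Computing further, both have invariant factors (x - 5)^3(x + 4). Hence A and B are similar.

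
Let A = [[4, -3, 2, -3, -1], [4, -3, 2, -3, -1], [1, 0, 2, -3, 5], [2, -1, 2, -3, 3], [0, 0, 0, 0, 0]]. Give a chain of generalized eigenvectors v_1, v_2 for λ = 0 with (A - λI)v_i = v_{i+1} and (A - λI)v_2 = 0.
We seek v_1 ∈ ker(A^2) \ ker(A), then set v_{i+1} = A v_i.

One such chain is v_1 = [[-2, -1, 0, -2, 0]]^T, v_2 = [[1, 1, 4, 3, 0]]^T. Check: A v_2 = [[0, 0, 0, 0, 0]]^T = 0.

v_1 = [[-2, -1, 0, -2, 0]]^T, v_2 = [[1, 1, 4, 3, 0]]^T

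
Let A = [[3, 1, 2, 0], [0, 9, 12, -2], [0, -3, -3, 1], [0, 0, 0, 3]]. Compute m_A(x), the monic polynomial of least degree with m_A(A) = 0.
m_A(x) = (x - 3)^2

The characteristic polynomial factors as (x - 3)^4. The minimal polynomial is ∏(x - λ)^{k_λ} where k_λ is the size of the largest Jordan block at λ.

For λ = 3: rank(A - 3I) = 2, and the largest Jordan block has size 2 (the smallest k with rank((A - 3I)^k) = rank((A - 3I)^(k+1))).

So m_A(x) = (x - 3)^2.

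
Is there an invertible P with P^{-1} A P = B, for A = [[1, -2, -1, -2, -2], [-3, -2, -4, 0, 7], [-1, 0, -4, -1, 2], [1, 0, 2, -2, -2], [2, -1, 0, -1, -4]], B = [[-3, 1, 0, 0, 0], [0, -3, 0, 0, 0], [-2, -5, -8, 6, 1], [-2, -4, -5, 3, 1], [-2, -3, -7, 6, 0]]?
No.

Both have characteristic polynomial (x + 1)^2(x + 3)^3, but the minimal polynomial of A is (x + 1)^2(x + 3)^3 while the minimal polynomial of B is (x + 1)^2(x + 3)^2. The minimal polynomial is a similarity invariant, so A and B are not similar.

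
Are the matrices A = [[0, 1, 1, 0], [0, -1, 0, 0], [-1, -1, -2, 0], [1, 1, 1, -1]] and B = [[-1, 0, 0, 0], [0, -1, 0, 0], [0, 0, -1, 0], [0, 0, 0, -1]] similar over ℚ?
Both have characteristic polynomial (x + 1)^4, but the minimal polynomial of A is (x + 1)^2 while the minimal polynomial of B is x + 1. The minimal polynomial is a similarity invariant, so A and B are not similar.

No.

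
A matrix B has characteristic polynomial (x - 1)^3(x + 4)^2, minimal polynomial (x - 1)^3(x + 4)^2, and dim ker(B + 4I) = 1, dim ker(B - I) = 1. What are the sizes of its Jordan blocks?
Jordan blocks: (-4, 2), (1, 3)

λ = -4: algebraic multiplicity 2 (exponent in χ_B), largest block size 2 (exponent in m_B), 1 block (geometric multiplicity). This forces block sizes [2].
λ = 1: algebraic multiplicity 3 (exponent in χ_B), largest block size 3 (exponent in m_B), 1 block (geometric multiplicity). This forces block sizes [3].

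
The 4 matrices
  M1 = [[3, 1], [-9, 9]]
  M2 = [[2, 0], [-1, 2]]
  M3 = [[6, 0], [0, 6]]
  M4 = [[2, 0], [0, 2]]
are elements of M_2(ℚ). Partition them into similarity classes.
Characteristic polynomials: χ_{M1} = (x - 6)^2, χ_{M2} = (x - 2)^2, χ_{M3} = (x - 6)^2, χ_{M4} = (x - 2)^2.

{M1}: invariant factors (x - 6)^2.

{M2}: invariant factors (x - 2)^2.

{M3}: invariant factors x - 6, x - 6.

{M4}: invariant factors x - 2, x - 2.

Matrices are similar if and only if their invariant-factor lists agree; the partition into similarity classes is {M1}, {M2}, {M3}, {M4}.

4 classes: {M1}, {M2}, {M3}, {M4}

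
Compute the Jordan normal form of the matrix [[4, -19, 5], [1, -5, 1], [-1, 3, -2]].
J = [[-1, 1, 0], [0, -1, 1], [0, 0, -1]]

The characteristic polynomial is det(xI - A) = (x + 1)^3, so the eigenvalues are -1 (algebraic multiplicity 3).

For λ = -1: rank(A + I) = 2, rank((A + I)^2) = 1, rank((A + I)^3) = 0. The eigenspace has dimension 3 - 2 = 1, so there is 1 Jordan block; the rank sequence gives block sizes [3].

Assembling the blocks gives the Jordan form J above.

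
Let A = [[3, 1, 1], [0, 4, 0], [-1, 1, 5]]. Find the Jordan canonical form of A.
The characteristic polynomial is det(xI - A) = (x - 4)^3, so the eigenvalues are 4 (algebraic multiplicity 3).

For λ = 4: rank(A - 4I) = 1, rank((A - 4I)^2) = 0. The eigenspace has dimension 3 - 1 = 2, so there are 2 Jordan blocks; the rank sequence gives block sizes [2, 1].

Assembling the blocks gives the Jordan form J above.

J = [[4, 1, 0], [0, 4, 0], [0, 0, 4]]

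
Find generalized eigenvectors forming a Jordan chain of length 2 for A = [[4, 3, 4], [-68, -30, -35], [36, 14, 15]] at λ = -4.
v_1 = [[0, 3, -2]]^T, v_2 = [[1, -8, 4]]^T

We seek v_1 ∈ ker((A + 4I)^2) \ ker(A + 4I), then set v_{i+1} = (A + 4I) v_i.

One such chain is v_1 = [[0, 3, -2]]^T, v_2 = [[1, -8, 4]]^T. Check: (A + 4I) v_2 = [[0, 0, 0]]^T = 0.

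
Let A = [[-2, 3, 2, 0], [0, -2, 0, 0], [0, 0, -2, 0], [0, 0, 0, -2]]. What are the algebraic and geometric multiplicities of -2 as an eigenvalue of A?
algebraic multiplicity 4, geometric multiplicity 3

The characteristic polynomial is (x + 2)^4, so the factor x + 2 appears with exponent 4: the algebraic multiplicity is 4.

rank(A + 2I) = 1, so the eigenspace has dimension 4 - 1 = 3: the geometric multiplicity is 3.

Since 3 < 4, A is not diagonalizable.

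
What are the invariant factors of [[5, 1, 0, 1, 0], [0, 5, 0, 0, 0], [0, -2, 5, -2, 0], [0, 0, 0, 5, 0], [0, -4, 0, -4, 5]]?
The Jordan structure of A has elementary divisors (x - 5)^2, (x - 5), (x - 5), (x - 5). Arranging the block sizes at each eigenvalue in decreasing order and taking row products gives the invariant factors.

Invariant factors (smallest first, each dividing the next): x - 5, x - 5, x - 5, (x - 5)^2.

Check: the last factor (x - 5)^2 is the minimal polynomial, and the product (x - 5)^5 is the characteristic polynomial.

x - 5, x - 5, x - 5, (x - 5)^2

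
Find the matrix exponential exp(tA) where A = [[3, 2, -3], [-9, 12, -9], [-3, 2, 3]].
e^{tA} = [[(1 - 3*t)*e^{6*t}, 2*t*e^{6*t}, -3*t*e^{6*t}], [-9*t*e^{6*t}, (6*t + 1)*e^{6*t}, -9*t*e^{6*t}], [-3*t*e^{6*t}, 2*t*e^{6*t}, (1 - 3*t)*e^{6*t}]]

A has Jordan form J = [[6, 1, 0], [0, 6, 0], [0, 0, 6]] with A = PJP^{-1}, so e^{tA} = P e^{tJ} P^{-1}.

For a Jordan block J_k(λ), e^{tJ_k(λ)} = e^{λt} · (I + tN + t^2 N^2/2! + ... + t^{k-1} N^{k-1}/(k-1)!) where N is the nilpotent superdiagonal part.

Assembling the blocks and conjugating back gives the entries of e^{tA} as shown above.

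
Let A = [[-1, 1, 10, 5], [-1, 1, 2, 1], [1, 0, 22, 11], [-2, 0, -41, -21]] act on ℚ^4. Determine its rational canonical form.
R = [[0, 0, 0, -4], [1, 0, 0, 5], [0, 1, 0, 11], [0, 0, 1, 1]]

The invariant factors of A (the non-unit diagonal entries of the Smith normal form of xI - A over ℚ[x]) are (x - 4)(x + 1)(x^2 + 2x - 1), each dividing the next. The characteristic polynomial is their product, (x - 4)(x + 1)(x^2 + 2x - 1).

The rational canonical form is the block-diagonal matrix of companion matrices C(f_i):
R = [[0, 0, 0, -4], [1, 0, 0, 5], [0, 1, 0, 11], [0, 0, 1, 1]].

Note the characteristic polynomial does not split into linear factors over ℚ, so A has no Jordan form over ℚ; the rational canonical form exists over any field.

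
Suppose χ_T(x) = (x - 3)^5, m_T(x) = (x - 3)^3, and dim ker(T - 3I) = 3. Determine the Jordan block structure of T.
Jordan blocks: (3, 3), (3, 1), (3, 1)

λ = 3: algebraic multiplicity 5 (exponent in χ_T), largest block size 3 (exponent in m_T), 3 blocks (geometric multiplicity). These force block sizes [3, 1, 1].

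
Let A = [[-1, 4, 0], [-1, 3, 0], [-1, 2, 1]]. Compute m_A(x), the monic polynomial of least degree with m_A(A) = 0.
The characteristic polynomial factors as (x - 1)^3. The minimal polynomial is ∏(x - λ)^{k_λ} where k_λ is the size of the largest Jordan block at λ.

For λ = 1: rank(A - I) = 1, and the largest Jordan block has size 2 (the smallest k with rank((A - I)^k) = rank((A - I)^(k+1))).

So m_A(x) = (x - 1)^2.

m_A(x) = (x - 1)^2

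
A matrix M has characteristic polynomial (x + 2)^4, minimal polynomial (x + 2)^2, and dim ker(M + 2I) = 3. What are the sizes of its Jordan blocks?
λ = -2: algebraic multiplicity 4 (exponent in χ_M), largest block size 2 (exponent in m_M), 3 blocks (geometric multiplicity). These force block sizes [2, 1, 1].

Jordan blocks: (-2, 2), (-2, 1), (-2, 1)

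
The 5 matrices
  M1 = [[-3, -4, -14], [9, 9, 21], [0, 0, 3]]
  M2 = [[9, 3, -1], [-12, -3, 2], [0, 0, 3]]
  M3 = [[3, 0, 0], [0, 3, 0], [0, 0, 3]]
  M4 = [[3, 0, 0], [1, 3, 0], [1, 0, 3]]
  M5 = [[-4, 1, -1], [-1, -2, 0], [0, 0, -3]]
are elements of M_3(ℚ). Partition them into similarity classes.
Characteristic polynomials: χ_{M1} = (x - 3)^3, χ_{M2} = (x - 3)^3, χ_{M3} = (x - 3)^3, χ_{M4} = (x - 3)^3, χ_{M5} = (x + 3)^3.

{M1, M2, M4}: invariant factors x - 3, (x - 3)^2.

{M3}: invariant factors x - 3, x - 3, x - 3.

{M5}: invariant factors (x + 3)^3.

Matrices are similar if and only if their invariant-factor lists agree; the partition into similarity classes is {M1, M2, M4}, {M3}, {M5}.

3 classes: {M1, M2, M4}, {M3}, {M5}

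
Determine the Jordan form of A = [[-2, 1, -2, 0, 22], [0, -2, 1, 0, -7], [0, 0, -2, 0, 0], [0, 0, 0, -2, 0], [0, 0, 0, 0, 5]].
The characteristic polynomial is det(xI - A) = (x - 5)(x + 2)^4, so the eigenvalues are -2 (algebraic multiplicity 4), 5 (algebraic multiplicity 1).

For λ = -2: rank(A + 2I) = 3, rank((A + 2I)^2) = 2, rank((A + 2I)^3) = 1. The eigenspace has dimension 5 - 3 = 2, so there are 2 Jordan blocks; the rank sequence gives block sizes [3, 1].

For λ = 5: algebraic multiplicity 1 gives one 1×1 block.

Assembling the blocks gives the Jordan form J above.

J = [[-2, 1, 0, 0, 0], [0, -2, 1, 0, 0], [0, 0, -2, 0, 0], [0, 0, 0, -2, 0], [0, 0, 0, 0, 5]]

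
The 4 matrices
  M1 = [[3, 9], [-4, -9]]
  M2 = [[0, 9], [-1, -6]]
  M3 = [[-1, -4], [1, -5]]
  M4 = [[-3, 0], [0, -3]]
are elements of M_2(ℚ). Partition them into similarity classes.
Characteristic polynomials: χ_{M1} = (x + 3)^2, χ_{M2} = (x + 3)^2, χ_{M3} = (x + 3)^2, χ_{M4} = (x + 3)^2.

{M1, M2, M3}: invariant factors (x + 3)^2.

{M4}: invariant factors x + 3, x + 3.

Matrices are similar if and only if their invariant-factor lists agree; the partition into similarity classes is {M1, M2, M3}, {M4}.

2 classes: {M1, M2, M3}, {M4}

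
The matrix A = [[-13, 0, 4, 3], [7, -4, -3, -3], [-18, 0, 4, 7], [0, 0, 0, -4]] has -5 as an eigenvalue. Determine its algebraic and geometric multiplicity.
algebraic multiplicity 1, geometric multiplicity 1

The characteristic polynomial is (x + 4)^3(x + 5), so the factor x + 5 appears with exponent 1: the algebraic multiplicity is 1.

rank(A + 5I) = 3, so the eigenspace has dimension 4 - 3 = 1: the geometric multiplicity is 1.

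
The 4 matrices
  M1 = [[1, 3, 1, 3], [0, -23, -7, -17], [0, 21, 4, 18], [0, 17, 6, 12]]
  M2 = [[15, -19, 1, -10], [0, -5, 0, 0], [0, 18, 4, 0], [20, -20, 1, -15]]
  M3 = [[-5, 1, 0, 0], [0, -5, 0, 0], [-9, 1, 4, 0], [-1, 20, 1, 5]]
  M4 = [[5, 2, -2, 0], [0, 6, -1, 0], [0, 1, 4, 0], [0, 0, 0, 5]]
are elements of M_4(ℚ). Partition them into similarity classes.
Characteristic polynomials: χ_{M1} = (x - 1)^2(x + 4)^2, χ_{M2} = (x - 5)(x - 4)(x + 5)^2, χ_{M3} = (x - 5)(x - 4)(x + 5)^2, χ_{M4} = (x - 5)^4.

{M1}: invariant factors (x - 1)^2(x + 4)^2.

{M2, M3}: invariant factors (x - 5)(x - 4)(x + 5)^2.

{M4}: invariant factors x - 5, x - 5, (x - 5)^2.

Matrices are similar if and only if their invariant-factor lists agree; the partition into similarity classes is {M1}, {M2, M3}, {M4}.

3 classes: {M1}, {M2, M3}, {M4}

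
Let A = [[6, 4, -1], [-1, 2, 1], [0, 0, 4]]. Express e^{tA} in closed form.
A has Jordan form J = [[4, 1, 0], [0, 4, 1], [0, 0, 4]] with A = PJP^{-1}, so e^{tA} = P e^{tJ} P^{-1}.

For a Jordan block J_k(λ), e^{tJ_k(λ)} = e^{λt} · (I + tN + t^2 N^2/2! + ... + t^{k-1} N^{k-1}/(k-1)!) where N is the nilpotent superdiagonal part.

Assembling the blocks and conjugating back gives the entries of e^{tA} as shown above.

e^{tA} = [[(2*t + 1)*e^{4*t}, 4*t*e^{4*t}, t*(t - 1)*e^{4*t}], [-t*e^{4*t}, (1 - 2*t)*e^{4*t}, t*(2 - t)*e^{4*t}/2], [0, 0, e^{4*t}]]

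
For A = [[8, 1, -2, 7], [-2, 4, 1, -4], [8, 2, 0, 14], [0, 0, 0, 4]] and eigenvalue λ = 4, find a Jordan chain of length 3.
We seek v_1 ∈ ker((A - 4I)^3) \ ker((A - 4I)^2), then set v_{i+1} = (A - 4I) v_i.

One such chain is v_1 = [[0, 1, 1, 0]]^T, v_2 = [[-1, 1, -2, 0]]^T, v_3 = [[1, 0, 2, 0]]^T. Check: (A - 4I) v_3 = [[0, 0, 0, 0]]^T = 0.

v_1 = [[0, 1, 1, 0]]^T, v_2 = [[-1, 1, -2, 0]]^T, v_3 = [[1, 0, 2, 0]]^T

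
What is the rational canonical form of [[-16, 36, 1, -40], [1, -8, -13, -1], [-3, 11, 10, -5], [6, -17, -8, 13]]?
The invariant factors of A (the non-unit diagonal entries of the Smith normal form of xI - A over ℚ[x]) are (x + 1)(x^3 - x + 5), each dividing the next. The characteristic polynomial is their product, (x + 1)(x^3 - x + 5).

The rational canonical form is the block-diagonal matrix of companion matrices C(f_i):
R = [[0, 0, 0, -5], [1, 0, 0, -4], [0, 1, 0, 1], [0, 0, 1, -1]].

Note the characteristic polynomial does not split into linear factors over ℚ, so A has no Jordan form over ℚ; the rational canonical form exists over any field.

R = [[0, 0, 0, -5], [1, 0, 0, -4], [0, 1, 0, 1], [0, 0, 1, -1]]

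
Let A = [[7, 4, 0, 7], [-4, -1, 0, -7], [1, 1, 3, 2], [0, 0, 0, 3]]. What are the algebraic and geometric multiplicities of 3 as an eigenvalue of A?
algebraic multiplicity 4, geometric multiplicity 2

The characteristic polynomial is (x - 3)^4, so the factor x - 3 appears with exponent 4: the algebraic multiplicity is 4.

rank(A - 3I) = 2, so the eigenspace has dimension 4 - 2 = 2: the geometric multiplicity is 2.

Since 2 < 4, A is not diagonalizable.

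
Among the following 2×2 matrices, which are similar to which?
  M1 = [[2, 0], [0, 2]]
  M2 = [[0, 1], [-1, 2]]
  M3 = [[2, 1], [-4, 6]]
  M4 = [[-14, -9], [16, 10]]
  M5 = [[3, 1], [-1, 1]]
5 classes: {M1}, {M2}, {M3}, {M4}, {M5}

Characteristic polynomials: χ_{M1} = (x - 2)^2, χ_{M2} = (x - 1)^2, χ_{M3} = (x - 4)^2, χ_{M4} = (x + 2)^2, χ_{M5} = (x - 2)^2.

{M1}: invariant factors x - 2, x - 2.

{M2}: invariant factors (x - 1)^2.

{M3}: invariant factors (x - 4)^2.

{M4}: invariant factors (x + 2)^2.

{M5}: invariant factors (x - 2)^2.

Matrices are similar if and only if their invariant-factor lists agree; the partition into similarity classes is {M1}, {M2}, {M3}, {M4}, {M5}.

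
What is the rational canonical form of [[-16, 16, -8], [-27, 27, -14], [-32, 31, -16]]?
R = [[0, 0, 8], [1, 0, -2], [0, 1, -5]]

The invariant factors of A (the non-unit diagonal entries of the Smith normal form of xI - A over ℚ[x]) are (x - 1)(x + 2)(x + 4), each dividing the next. The characteristic polynomial is their product, (x - 1)(x + 2)(x + 4).

The rational canonical form is the block-diagonal matrix of companion matrices C(f_i):
R = [[0, 0, 8], [1, 0, -2], [0, 1, -5]].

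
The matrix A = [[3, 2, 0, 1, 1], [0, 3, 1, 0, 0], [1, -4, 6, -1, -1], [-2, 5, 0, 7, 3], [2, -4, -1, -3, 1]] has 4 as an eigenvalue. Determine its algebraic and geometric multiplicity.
The characteristic polynomial is (x - 4)^5, so the factor x - 4 appears with exponent 5: the algebraic multiplicity is 5.

rank(A - 4I) = 3, so the eigenspace has dimension 5 - 3 = 2: the geometric multiplicity is 2.

Since 2 < 5, A is not diagonalizable.

algebraic multiplicity 5, geometric multiplicity 2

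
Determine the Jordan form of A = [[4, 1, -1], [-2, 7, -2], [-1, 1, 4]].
The characteristic polynomial is det(xI - A) = (x - 5)^3, so the eigenvalues are 5 (algebraic multiplicity 3).

For λ = 5: rank(A - 5I) = 1, rank((A - 5I)^2) = 0. The eigenspace has dimension 3 - 1 = 2, so there are 2 Jordan blocks; the rank sequence gives block sizes [2, 1].

Assembling the blocks gives the Jordan form J above.

J = [[5, 1, 0], [0, 5, 0], [0, 0, 5]]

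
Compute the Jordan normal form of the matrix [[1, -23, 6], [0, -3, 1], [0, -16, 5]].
J = [[1, 1, 0], [0, 1, 1], [0, 0, 1]]

The characteristic polynomial is det(xI - A) = (x - 1)^3, so the eigenvalues are 1 (algebraic multiplicity 3).

For λ = 1: rank(A - I) = 2, rank((A - I)^2) = 1, rank((A - I)^3) = 0. The eigenspace has dimension 3 - 2 = 1, so there is 1 Jordan block; the rank sequence gives block sizes [3].

Assembling the blocks gives the Jordan form J above.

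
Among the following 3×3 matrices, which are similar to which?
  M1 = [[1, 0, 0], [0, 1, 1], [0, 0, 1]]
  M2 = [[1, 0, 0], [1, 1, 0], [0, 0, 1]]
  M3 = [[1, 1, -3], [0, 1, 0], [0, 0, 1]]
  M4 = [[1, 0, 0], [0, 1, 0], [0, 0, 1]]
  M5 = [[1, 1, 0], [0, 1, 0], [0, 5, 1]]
2 classes: {M1, M2, M3, M5}, {M4}

Characteristic polynomials: χ_{M1} = (x - 1)^3, χ_{M2} = (x - 1)^3, χ_{M3} = (x - 1)^3, χ_{M4} = (x - 1)^3, χ_{M5} = (x - 1)^3.

{M1, M2, M3, M5}: invariant factors x - 1, (x - 1)^2.

{M4}: invariant factors x - 1, x - 1, x - 1.

Matrices are similar if and only if their invariant-factor lists agree; the partition into similarity classes is {M1, M2, M3, M5}, {M4}.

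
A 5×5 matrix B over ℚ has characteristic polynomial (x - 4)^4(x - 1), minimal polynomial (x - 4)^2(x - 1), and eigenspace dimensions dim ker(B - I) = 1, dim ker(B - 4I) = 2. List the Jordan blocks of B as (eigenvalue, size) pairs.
λ = 1: algebraic multiplicity 1 (exponent in χ_B), largest block size 1 (exponent in m_B), 1 block (geometric multiplicity). This forces block sizes [1].
λ = 4: algebraic multiplicity 4 (exponent in χ_B), largest block size 2 (exponent in m_B), 2 blocks (geometric multiplicity). These force block sizes [2, 2].

Jordan blocks: (1, 1), (4, 2), (4, 2)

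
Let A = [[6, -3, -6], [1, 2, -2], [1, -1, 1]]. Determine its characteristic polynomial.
xI - A = [[x - 6, 3, 6], [-1, x - 2, 2], [-1, 1, x - 1]].

Expanding det(xI - A) along the first row:
det(xI - A) = + (x - 6)·det([[x - 2, 2], [1, x - 1]]) - (3)·det([[-1, 2], [-1, x - 1]]) + (6)·det([[-1, x - 2], [-1, 1]]).

Evaluating gives χ_A(x) = x^3 - 9x^2 + 27x - 27 = (x - 3)^3.

χ_A(x) = (x - 3)^3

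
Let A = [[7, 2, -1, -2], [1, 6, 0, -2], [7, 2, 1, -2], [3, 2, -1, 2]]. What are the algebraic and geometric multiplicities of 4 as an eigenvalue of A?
The characteristic polynomial is (x - 4)^4, so the factor x - 4 appears with exponent 4: the algebraic multiplicity is 4.

rank(A - 4I) = 2, so the eigenspace has dimension 4 - 2 = 2: the geometric multiplicity is 2.

Since 2 < 4, A is not diagonalizable.

algebraic multiplicity 4, geometric multiplicity 2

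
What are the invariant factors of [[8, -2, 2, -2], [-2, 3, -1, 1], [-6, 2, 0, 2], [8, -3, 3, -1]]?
The Jordan structure of A has elementary divisors (x - 2)^2, (x - 2), (x - 4). Arranging the block sizes at each eigenvalue in decreasing order and taking row products gives the invariant factors.

Invariant factors (smallest first, each dividing the next): x - 2, (x - 4)(x - 2)^2.

Check: the last factor (x - 4)(x - 2)^2 is the minimal polynomial, and the product (x - 4)(x - 2)^3 is the characteristic polynomial.

x - 2, (x - 4)(x - 2)^2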